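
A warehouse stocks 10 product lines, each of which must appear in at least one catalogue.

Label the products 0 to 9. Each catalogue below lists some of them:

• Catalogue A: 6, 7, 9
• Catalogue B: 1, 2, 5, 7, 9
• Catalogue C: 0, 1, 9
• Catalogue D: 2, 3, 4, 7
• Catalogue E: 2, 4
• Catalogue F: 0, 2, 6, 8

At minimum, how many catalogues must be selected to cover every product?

B and D and F together: B ∪ D ∪ F = {0, 1, 2, 3, 4, 5, 6, 7, 8, 9} — every product is covered.
Only D contains 3, so D is forced; the remaining 6 products need at least 2 more catalogues (each remaining catalogue adds at most 3) — so at least 3 catalogues are needed, and 3 is optimal.

3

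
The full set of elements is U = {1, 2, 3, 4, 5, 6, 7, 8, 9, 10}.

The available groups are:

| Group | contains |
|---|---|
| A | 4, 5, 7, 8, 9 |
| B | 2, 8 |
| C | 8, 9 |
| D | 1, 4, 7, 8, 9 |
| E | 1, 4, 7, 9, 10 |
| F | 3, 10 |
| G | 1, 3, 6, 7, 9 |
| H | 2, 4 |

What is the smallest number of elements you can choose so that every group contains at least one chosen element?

3

Take T = {2, 3, 9}. Each listed group contains at least one of these, so T is a hitting set of size 3.
The groups C, F, H are pairwise disjoint, so any hitting set needs a separate element for each — at least 3. Hence 3 is optimal.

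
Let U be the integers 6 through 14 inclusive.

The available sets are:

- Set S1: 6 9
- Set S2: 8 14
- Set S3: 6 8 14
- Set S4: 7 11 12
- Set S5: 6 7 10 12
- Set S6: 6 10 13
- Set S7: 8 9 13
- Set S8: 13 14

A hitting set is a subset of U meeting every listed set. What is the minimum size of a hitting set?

4

H = {6, 9, 11, 14} meets every set (each contains at least one member of H), and |H| = 4.
No choice of 3 items meets every set, so 4 is the minimum.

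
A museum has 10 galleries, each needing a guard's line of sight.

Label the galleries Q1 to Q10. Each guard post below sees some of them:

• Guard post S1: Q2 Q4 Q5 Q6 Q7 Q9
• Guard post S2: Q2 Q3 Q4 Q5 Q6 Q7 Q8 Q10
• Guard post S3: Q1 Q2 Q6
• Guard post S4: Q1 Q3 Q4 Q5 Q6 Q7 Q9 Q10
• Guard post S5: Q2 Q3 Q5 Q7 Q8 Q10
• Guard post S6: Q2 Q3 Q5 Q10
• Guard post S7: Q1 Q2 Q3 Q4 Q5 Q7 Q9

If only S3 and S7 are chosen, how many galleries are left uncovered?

2

Union of S3, S7 = {Q1, Q2, Q3, Q4, Q5, Q6, Q7, Q9}.
Not covered: Q8, Q10 — 2 galleries.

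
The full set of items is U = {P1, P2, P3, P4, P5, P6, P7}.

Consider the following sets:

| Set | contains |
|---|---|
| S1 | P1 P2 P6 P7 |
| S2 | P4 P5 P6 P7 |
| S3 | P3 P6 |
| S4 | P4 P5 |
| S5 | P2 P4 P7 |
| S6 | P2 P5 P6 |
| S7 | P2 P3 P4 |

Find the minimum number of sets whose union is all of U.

S1 and S3 and S4 together: S1 ∪ S3 ∪ S4 = {P1, P2, P3, P4, P5, P6, P7} — every item is covered.
Only S1 contains P1, so S1 is forced; the remaining 3 items need at least 2 more sets (each remaining set adds at most 2) — so at least 3 sets are needed, and 3 is optimal.

3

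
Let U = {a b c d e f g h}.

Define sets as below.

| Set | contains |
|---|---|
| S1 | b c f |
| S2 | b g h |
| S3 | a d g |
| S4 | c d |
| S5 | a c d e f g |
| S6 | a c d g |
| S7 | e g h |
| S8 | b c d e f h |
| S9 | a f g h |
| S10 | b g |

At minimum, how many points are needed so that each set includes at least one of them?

Take T = {c, g}. Each listed set contains at least one of these, so T is a hitting set of size 2.
The sets S1, S3 are pairwise disjoint, so any hitting set needs a separate point for each — at least 2. Hence 2 is optimal.

2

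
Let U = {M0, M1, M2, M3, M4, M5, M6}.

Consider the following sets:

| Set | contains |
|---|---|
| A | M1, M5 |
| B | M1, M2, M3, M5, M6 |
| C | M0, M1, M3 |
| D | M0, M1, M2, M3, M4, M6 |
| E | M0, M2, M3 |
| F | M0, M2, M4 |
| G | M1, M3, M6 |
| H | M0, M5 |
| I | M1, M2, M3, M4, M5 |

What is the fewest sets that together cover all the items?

2

Take {B, F}. Their union is {M0, M1, M2, M3, M4, M5, M6}, which is all 7 items.
No single set has all 7 items (the largest, D, has 6), so 2 is optimal.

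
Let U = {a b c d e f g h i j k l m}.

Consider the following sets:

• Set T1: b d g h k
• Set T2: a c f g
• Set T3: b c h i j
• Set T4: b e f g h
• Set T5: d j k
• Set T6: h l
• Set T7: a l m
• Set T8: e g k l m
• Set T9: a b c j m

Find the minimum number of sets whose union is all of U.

4

Take {T2, T3, T5, T8}. Their union is {a, b, c, d, e, f, g, h, i, j, k, l, m}, which is all 13 items.
No 3 of the 9 sets cover everything (all 84 combinations miss at least one item), so 4 is optimal.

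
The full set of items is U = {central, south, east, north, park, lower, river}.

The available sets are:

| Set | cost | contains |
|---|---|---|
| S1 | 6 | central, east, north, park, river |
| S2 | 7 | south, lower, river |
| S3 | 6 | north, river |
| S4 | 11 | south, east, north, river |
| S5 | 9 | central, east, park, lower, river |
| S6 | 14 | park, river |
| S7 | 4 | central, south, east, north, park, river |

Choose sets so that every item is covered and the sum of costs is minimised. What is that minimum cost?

S2, S7 together cover every item (S2 ∪ S7 = {central, south, east, north, park, lower, river}); total cost 7 + 4 = 11.
No covering selection has total cost below 11.

11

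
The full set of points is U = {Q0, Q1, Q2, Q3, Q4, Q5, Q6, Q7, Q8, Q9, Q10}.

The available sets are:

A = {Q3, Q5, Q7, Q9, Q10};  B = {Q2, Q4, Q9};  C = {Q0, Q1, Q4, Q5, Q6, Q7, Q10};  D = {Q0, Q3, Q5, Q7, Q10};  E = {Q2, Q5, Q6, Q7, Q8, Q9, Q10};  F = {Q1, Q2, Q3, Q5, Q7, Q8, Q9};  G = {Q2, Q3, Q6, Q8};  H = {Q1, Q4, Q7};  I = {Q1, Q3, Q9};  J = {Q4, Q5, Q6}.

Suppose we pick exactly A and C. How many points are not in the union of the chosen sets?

2

Union of A, C = {Q0, Q1, Q3, Q4, Q5, Q6, Q7, Q9, Q10}.
Not covered: Q2, Q8 — 2 points.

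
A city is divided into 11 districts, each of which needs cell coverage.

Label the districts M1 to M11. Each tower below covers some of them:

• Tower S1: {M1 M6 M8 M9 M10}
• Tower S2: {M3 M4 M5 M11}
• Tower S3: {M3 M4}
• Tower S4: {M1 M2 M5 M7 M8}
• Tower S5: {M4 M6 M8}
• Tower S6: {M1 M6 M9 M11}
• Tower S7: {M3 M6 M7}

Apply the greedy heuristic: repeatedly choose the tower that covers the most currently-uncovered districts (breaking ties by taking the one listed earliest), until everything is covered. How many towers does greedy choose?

Greedy: pick S1 (covers 5 new) → pick S2 (covers 4 new) → pick S4 (covers 2 new). Total picks: 3.

3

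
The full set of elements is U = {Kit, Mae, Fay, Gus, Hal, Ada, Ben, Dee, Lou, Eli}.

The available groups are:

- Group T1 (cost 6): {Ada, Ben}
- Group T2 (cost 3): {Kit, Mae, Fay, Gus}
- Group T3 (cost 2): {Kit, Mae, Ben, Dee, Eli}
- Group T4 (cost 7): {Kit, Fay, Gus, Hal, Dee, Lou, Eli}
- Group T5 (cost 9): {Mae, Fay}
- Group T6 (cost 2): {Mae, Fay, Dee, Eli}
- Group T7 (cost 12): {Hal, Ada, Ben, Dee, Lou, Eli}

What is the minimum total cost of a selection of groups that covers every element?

T1, T4, T6 together cover every element (T1 ∪ T4 ∪ T6 = {Kit, Mae, Fay, Gus, Hal, Ada, Ben, Dee, Lou, Eli}); total cost 6 + 7 + 2 = 15.
The greedy pick T3, T2, T4, T1 costs 18; no covering selection beats 15.

15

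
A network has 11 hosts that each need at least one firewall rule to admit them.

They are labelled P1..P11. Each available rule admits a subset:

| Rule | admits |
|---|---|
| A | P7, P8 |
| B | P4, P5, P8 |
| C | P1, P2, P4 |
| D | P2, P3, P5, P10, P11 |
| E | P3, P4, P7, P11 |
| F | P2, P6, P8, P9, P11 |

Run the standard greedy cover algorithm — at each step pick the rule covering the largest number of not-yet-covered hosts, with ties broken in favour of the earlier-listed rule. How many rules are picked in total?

Greedy: pick D (covers 5 new) → pick F (covers 3 new) → pick C (covers 2 new) → pick A (covers 1 new). Total picks: 4.

4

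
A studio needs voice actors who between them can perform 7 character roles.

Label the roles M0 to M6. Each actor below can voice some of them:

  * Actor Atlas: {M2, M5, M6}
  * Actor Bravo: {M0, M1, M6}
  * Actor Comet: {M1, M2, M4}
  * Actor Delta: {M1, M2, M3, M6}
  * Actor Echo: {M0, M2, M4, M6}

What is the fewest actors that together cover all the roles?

3

Take {Atlas, Delta, Echo}. Their union is {M0, M1, M2, M3, M4, M5, M6}, which is all 7 roles.
Only Delta contains M3, so Delta is forced; the remaining 3 roles need at least 2 more actors (each remaining actor adds at most 2) — so at least 3 actors are needed, and 3 is optimal.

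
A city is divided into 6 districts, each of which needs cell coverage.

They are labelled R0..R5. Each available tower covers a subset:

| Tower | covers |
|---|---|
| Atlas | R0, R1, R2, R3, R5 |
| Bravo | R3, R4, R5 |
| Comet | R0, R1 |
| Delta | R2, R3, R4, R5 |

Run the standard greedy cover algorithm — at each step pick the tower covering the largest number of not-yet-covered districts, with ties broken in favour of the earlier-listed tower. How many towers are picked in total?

2

Greedy: pick Atlas (covers 5 new) → pick Bravo (covers 1 new). Total picks: 2.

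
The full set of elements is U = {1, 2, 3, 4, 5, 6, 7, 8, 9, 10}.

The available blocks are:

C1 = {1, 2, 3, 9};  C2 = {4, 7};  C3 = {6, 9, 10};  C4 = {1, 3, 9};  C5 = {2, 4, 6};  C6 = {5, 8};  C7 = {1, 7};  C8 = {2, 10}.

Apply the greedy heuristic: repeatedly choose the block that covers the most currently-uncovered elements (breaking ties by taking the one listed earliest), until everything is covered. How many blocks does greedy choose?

4

Greedy: pick C1 (covers 4 new) → pick C2 (covers 2 new) → pick C3 (covers 2 new) → pick C6 (covers 2 new). Total picks: 4.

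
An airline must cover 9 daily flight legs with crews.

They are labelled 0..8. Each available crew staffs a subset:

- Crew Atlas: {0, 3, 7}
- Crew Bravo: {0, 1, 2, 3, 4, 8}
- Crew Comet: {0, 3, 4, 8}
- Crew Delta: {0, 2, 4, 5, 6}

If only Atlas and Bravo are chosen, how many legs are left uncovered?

Union of Atlas, Bravo = {0, 1, 2, 3, 4, 7, 8}.
Not covered: 5, 6 — 2 legs.

2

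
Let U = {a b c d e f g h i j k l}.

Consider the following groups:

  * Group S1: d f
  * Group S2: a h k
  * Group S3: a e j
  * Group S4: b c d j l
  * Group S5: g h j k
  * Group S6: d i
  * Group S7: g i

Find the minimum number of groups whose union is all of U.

S1 and S2 and S3 and S4 and S7 together: S1 ∪ S2 ∪ S3 ∪ S4 ∪ S7 = {a, b, c, d, e, f, g, h, i, j, k, l} — every point is covered.
No 4 of the 7 groups cover everything (all 35 combinations miss at least one point), so 5 is optimal.

5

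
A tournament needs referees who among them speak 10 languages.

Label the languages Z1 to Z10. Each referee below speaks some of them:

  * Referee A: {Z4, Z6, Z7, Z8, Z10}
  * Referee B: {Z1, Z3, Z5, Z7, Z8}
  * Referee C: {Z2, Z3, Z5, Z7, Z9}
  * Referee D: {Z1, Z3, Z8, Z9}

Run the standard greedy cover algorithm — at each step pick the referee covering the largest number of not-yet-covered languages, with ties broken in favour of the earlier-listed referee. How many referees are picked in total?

Greedy: pick A (covers 5 new) → pick C (covers 4 new) → pick B (covers 1 new). Total picks: 3.

3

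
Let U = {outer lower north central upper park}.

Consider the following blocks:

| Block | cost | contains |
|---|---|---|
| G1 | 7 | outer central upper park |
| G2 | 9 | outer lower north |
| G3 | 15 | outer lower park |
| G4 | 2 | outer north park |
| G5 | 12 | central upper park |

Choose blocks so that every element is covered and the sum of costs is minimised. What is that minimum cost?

16

G1, G2 together cover every element (G1 ∪ G2 = {outer, lower, north, central, upper, park}); total cost 7 + 9 = 16.
The greedy pick G4, G1, G2 costs 18; no covering selection beats 16.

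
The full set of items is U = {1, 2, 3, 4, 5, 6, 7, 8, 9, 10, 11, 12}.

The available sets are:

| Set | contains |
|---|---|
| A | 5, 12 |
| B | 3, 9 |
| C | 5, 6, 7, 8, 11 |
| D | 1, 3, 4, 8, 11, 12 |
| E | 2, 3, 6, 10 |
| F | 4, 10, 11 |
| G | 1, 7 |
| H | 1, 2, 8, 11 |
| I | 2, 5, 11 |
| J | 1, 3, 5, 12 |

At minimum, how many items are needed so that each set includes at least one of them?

4

T = {3, 5, 7, 11} meets every set (each contains at least one member of T), and |T| = 4.
The sets A, B, F, G are pairwise disjoint, so any hitting set needs a separate item for each — at least 4. Hence 4 is optimal.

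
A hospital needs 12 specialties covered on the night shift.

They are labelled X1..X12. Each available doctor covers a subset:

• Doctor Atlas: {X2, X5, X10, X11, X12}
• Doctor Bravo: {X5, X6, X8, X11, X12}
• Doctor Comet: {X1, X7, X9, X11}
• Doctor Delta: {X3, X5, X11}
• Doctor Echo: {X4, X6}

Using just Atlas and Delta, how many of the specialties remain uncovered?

Union of Atlas, Delta = {X2, X3, X5, X10, X11, X12}.
Not covered: X1, X4, X6, X7, X8, X9 — 6 specialties.

6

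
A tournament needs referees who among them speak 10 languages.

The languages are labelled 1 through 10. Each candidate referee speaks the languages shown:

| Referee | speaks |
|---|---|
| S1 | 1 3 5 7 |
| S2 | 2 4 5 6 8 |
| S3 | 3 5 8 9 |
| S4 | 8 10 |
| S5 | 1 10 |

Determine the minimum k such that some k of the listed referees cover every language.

S1 and S2 and S3 and S4 together: S1 ∪ S2 ∪ S3 ∪ S4 = {1, 2, 3, 4, 5, 6, 7, 8, 9, 10} — every language is covered.
No 3 of the 5 referees cover everything (all 10 combinations miss at least one language), so 4 is optimal.

4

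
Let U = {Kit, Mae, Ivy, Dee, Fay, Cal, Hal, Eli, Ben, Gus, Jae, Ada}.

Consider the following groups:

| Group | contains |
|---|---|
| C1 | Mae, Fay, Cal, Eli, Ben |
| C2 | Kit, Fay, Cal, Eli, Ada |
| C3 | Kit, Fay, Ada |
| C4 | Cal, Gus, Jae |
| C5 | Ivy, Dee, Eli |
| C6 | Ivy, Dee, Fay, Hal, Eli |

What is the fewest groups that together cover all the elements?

4

Take {C1, C3, C4, C6}. Their union is {Kit, Mae, Ivy, Dee, Fay, Cal, Hal, Eli, Ben, Gus, Jae, Ada}, which is all 12 elements.
Only C1 contains Mae, so C1 is forced; the remaining 7 elements need at least 3 more groups (each remaining group adds at most 3) — so at least 4 groups are needed, and 4 is optimal.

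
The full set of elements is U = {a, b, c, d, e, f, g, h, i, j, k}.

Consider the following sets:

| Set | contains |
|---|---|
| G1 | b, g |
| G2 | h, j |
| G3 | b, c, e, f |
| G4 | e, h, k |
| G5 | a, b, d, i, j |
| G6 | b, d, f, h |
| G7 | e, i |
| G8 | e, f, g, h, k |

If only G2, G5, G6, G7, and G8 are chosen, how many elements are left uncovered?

1

Union of G2, G5, G6, G7, G8 = {a, b, d, e, f, g, h, i, j, k}.
Not covered: c — 1 element.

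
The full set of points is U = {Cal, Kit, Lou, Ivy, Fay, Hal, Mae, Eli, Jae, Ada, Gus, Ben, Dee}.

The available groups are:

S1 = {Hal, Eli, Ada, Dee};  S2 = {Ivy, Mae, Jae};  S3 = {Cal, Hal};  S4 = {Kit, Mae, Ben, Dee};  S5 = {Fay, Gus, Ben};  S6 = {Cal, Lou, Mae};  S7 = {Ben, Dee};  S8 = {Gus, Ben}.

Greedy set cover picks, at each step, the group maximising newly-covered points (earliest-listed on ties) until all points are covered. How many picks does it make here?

Greedy: pick S1 (covers 4 new) → pick S2 (covers 3 new) → pick S5 (covers 3 new) → pick S6 (covers 2 new) → pick S4 (covers 1 new). Total picks: 5.

5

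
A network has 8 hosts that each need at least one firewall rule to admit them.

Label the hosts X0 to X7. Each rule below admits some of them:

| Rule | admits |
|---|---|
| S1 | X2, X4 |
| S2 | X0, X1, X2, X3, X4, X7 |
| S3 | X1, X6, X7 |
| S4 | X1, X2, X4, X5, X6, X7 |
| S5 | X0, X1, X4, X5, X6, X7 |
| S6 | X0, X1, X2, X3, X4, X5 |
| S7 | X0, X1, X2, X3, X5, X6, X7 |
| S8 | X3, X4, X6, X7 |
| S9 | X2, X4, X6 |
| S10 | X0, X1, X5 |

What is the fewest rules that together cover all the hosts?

S2 and S4 together: S2 ∪ S4 = {X0, X1, X2, X3, X4, X5, X6, X7} — every host is covered.
No single rule has all 8 hosts (the largest, S7, has 7), so 2 is optimal.

2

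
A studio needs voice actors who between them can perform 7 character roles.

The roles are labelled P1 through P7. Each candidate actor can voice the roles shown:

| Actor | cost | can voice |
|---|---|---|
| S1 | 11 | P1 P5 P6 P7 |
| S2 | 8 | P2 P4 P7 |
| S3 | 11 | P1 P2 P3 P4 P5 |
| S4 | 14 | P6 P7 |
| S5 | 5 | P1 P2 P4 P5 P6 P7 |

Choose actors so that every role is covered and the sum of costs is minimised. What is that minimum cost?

16

S3, S5 together cover every role (S3 ∪ S5 = {P1, P2, P3, P4, P5, P6, P7}); total cost 11 + 5 = 16.
No covering selection has total cost below 16.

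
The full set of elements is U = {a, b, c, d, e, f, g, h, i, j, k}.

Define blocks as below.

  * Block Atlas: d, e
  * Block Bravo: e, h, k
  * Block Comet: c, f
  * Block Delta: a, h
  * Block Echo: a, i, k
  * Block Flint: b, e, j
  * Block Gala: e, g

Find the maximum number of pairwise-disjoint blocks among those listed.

Comet, Delta, Flint are pairwise disjoint (Comet={c,f}; Delta={a,h}; Flint={b,e,j}).
Every remaining block overlaps one of these, and no 4 of the listed blocks are pairwise disjoint, so 3 is the maximum.

3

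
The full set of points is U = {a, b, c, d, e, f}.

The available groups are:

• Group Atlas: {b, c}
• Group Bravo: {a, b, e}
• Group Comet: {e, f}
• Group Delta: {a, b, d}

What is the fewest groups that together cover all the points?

3

Take {Atlas, Comet, Delta}. Their union is {a, b, c, d, e, f}, which is all 6 points.
Only Atlas contains c, so Atlas is forced; the remaining 4 points need at least 2 more groups (each remaining group adds at most 2) — so at least 3 groups are needed, and 3 is optimal.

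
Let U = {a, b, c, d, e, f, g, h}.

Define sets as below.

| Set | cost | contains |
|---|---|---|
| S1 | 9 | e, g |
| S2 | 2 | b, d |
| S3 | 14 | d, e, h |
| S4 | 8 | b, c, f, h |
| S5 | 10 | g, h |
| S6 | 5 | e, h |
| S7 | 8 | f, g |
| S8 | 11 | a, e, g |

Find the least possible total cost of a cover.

21

S2, S4, S8 together cover every point (S2 ∪ S4 ∪ S8 = {a, b, c, d, e, f, g, h}); total cost 2 + 8 + 11 = 21.
The greedy pick S2, S6, S4, S8 costs 26; no covering selection beats 21.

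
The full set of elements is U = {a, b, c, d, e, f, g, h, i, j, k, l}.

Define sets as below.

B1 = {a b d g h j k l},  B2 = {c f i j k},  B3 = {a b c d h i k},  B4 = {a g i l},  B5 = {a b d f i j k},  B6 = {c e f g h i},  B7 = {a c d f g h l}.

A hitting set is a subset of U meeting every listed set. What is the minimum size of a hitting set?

T = {h, i} meets every set (each contains at least one member of T), and |T| = 2.
No single element lies in every set, so at least 2 are needed and 2 is optimal.

2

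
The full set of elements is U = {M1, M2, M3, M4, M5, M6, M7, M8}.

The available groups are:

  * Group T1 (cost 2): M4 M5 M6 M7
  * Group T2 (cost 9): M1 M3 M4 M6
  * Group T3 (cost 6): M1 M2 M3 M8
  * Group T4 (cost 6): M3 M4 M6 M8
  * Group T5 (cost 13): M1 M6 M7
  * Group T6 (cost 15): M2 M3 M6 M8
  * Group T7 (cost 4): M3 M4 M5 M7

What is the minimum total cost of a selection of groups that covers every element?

T1, T3 together cover every element (T1 ∪ T3 = {M1, M2, M3, M4, M5, M6, M7, M8}); total cost 2 + 6 = 8.
No covering selection has total cost below 8.

8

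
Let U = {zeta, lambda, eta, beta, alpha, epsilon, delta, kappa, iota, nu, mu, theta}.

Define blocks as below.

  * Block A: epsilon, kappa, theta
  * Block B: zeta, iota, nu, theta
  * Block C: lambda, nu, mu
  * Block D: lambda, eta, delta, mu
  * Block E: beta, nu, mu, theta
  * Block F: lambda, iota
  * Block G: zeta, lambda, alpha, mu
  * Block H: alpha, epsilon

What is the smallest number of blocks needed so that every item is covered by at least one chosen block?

A and D and E and F and G together: A ∪ D ∪ E ∪ F ∪ G = {zeta, lambda, eta, beta, alpha, epsilon, delta, kappa, iota, nu, mu, theta} — every item is covered.
No 4 of the 8 blocks cover everything (all 70 combinations miss at least one item), so 5 is optimal.

5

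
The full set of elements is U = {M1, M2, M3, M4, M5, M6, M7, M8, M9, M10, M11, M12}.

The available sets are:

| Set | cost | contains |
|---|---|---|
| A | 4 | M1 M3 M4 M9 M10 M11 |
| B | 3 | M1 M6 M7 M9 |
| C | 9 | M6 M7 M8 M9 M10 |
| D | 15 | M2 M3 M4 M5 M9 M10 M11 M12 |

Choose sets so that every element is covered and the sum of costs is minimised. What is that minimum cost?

B, C, D together cover every element (B ∪ C ∪ D = {M1, M2, M3, M4, M5, M6, M7, M8, M9, M10, M11, M12}); total cost 3 + 9 + 15 = 27.
The greedy pick A, B, D, C costs 31; no covering selection beats 27.

27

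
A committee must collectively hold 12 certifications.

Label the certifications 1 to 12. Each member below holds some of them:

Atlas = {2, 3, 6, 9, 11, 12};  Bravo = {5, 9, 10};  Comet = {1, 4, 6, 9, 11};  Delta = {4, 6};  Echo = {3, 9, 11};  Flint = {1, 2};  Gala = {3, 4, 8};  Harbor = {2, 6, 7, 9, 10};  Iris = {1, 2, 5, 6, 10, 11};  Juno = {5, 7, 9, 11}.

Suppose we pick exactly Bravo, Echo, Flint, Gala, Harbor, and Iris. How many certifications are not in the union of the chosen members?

Union of Bravo, Echo, Flint, Gala, Harbor, Iris = {1, 2, 3, 4, 5, 6, 7, 8, 9, 10, 11}.
Not covered: 12 — 1 certification.

1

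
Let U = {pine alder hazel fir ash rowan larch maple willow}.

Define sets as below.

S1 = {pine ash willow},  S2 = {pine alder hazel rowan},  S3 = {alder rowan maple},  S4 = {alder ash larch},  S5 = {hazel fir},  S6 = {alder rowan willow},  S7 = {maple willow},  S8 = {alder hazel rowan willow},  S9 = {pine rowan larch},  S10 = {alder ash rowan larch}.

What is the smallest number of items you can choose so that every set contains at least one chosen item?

4

Take H = {fir, ash, rowan, maple}. Each listed set contains at least one of these, so H is a hitting set of size 4.
No choice of 3 items meets every set, so 4 is the minimum.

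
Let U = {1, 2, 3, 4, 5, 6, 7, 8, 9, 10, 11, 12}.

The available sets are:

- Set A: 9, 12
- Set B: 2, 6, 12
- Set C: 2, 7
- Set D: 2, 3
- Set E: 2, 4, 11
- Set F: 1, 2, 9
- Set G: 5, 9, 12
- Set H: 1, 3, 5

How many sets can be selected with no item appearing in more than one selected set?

A, C, H are pairwise disjoint (A={9,12}; C={2,7}; H={1,3,5}).
Every remaining set overlaps one of these, and no 4 of the listed sets are pairwise disjoint, so 3 is the maximum.

3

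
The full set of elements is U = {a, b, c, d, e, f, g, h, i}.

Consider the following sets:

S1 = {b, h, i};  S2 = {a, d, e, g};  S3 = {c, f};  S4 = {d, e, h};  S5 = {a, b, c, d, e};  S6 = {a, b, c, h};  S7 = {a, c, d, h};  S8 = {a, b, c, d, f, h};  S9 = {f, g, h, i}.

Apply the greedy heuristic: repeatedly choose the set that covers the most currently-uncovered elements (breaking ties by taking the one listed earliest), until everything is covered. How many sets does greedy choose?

3

Greedy: pick S8 (covers 6 new) → pick S2 (covers 2 new) → pick S1 (covers 1 new). Total picks: 3.
(The true minimum cover uses only 2 sets, so greedy is not optimal here.)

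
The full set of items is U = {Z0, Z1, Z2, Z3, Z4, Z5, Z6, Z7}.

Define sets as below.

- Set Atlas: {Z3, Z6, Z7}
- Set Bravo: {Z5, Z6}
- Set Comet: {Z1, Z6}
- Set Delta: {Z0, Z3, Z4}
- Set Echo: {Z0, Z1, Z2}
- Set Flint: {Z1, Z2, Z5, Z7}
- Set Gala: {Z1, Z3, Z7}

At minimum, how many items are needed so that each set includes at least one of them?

3

H = {Z2, Z3, Z6} meets every set (each contains at least one member of H), and |H| = 3.
No choice of 2 items meets every set, so 3 is the minimum.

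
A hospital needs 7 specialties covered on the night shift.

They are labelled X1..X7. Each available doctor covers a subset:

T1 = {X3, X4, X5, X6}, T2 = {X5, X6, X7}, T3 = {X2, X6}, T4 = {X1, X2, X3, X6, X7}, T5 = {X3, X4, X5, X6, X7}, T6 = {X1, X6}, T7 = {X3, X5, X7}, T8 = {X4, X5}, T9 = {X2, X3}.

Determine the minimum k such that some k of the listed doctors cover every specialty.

2

Take {T1, T4}. Their union is {X1, X2, X3, X4, X5, X6, X7}, which is all 7 specialties.
No single doctor has all 7 specialties (the largest, T4, has 5), so 2 is optimal.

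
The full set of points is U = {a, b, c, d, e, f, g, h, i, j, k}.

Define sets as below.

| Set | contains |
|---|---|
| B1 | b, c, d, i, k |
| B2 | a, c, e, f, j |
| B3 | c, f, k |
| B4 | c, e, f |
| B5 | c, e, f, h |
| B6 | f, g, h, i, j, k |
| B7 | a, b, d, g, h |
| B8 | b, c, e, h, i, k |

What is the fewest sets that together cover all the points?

B4, B6, and B7 cover everything between them: the union {a, b, c, d, e, f, g, h, i, j, k} is all of U.
No 2 of the 8 sets cover everything (all 28 combinations miss at least one point), so 3 is optimal.

3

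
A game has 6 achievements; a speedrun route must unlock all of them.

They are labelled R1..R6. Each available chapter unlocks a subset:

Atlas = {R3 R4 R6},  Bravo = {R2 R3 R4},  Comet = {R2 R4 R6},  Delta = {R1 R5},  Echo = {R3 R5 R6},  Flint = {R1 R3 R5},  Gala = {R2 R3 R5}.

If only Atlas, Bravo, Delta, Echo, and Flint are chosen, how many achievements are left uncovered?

Union of Atlas, Bravo, Delta, Echo, Flint = {R1, R2, R3, R4, R5, R6} — that's every achievement, so 0 are uncovered.

0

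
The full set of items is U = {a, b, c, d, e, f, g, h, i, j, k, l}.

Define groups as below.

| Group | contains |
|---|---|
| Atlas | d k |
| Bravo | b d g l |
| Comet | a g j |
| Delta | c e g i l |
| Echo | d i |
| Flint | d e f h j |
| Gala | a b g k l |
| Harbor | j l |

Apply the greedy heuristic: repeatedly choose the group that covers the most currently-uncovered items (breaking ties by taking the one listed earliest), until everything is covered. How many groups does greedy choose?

3

Greedy: pick Delta (covers 5 new) → pick Flint (covers 4 new) → pick Gala (covers 3 new). Total picks: 3.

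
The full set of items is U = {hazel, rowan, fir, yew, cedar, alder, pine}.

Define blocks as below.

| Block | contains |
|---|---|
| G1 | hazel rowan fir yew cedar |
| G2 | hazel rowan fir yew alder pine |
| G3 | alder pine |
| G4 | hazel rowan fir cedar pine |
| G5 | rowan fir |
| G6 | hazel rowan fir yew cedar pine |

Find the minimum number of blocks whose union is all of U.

G2 and G4 together: G2 ∪ G4 = {hazel, rowan, fir, yew, cedar, alder, pine} — every item is covered.
No single block has all 7 items (the largest, G2, has 6), so 2 is optimal.

2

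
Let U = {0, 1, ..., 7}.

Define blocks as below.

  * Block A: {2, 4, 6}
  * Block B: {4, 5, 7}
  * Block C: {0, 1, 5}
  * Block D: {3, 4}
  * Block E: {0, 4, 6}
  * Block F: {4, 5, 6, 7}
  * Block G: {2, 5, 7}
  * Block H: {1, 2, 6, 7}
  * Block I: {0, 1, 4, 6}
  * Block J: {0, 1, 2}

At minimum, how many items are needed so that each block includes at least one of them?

The 3 items {1, 4, 7} hit every block.
No choice of 2 items meets every block, so 3 is the minimum.

3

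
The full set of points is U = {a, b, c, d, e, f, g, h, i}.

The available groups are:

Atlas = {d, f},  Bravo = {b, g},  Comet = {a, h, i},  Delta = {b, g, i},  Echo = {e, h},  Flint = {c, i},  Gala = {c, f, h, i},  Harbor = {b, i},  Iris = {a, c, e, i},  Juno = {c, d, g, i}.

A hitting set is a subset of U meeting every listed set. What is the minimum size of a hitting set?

The 4 points {b, f, h, i} hit every group.
The groups Atlas, Bravo, Echo, Flint are pairwise disjoint, so any hitting set needs a separate point for each — at least 4. Hence 4 is optimal.

4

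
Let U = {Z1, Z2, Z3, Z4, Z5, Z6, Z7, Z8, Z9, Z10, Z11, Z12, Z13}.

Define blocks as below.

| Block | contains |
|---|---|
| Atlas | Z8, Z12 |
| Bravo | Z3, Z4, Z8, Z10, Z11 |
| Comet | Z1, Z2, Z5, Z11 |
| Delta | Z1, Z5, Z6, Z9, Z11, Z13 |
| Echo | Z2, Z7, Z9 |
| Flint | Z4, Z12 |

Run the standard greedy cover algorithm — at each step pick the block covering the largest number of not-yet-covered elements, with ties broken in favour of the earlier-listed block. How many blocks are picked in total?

Greedy: pick Delta (covers 6 new) → pick Bravo (covers 4 new) → pick Echo (covers 2 new) → pick Atlas (covers 1 new). Total picks: 4.

4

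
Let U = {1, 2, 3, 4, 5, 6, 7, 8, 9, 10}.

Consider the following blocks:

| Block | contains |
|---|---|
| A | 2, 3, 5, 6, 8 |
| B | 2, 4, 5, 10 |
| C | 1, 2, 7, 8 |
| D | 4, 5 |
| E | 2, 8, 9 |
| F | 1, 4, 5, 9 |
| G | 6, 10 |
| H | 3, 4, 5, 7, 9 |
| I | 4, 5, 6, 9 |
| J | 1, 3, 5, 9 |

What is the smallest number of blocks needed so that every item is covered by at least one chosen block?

3

C, G, and H cover everything between them: the union {1, 2, 3, 4, 5, 6, 7, 8, 9, 10} is all of U.
No 2 of the 10 blocks cover everything (all 45 combinations miss at least one item), so 3 is optimal.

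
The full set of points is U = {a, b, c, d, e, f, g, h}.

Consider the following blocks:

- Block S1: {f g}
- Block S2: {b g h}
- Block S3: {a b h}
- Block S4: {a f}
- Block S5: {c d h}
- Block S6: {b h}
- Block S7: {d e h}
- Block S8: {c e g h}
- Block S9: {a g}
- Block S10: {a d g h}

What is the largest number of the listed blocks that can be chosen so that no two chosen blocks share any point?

S4, S7 are pairwise disjoint (S4={a,f}; S7={d,e,h}).
Every remaining block overlaps one of these, and no 3 of the listed blocks are pairwise disjoint, so 2 is the maximum.

2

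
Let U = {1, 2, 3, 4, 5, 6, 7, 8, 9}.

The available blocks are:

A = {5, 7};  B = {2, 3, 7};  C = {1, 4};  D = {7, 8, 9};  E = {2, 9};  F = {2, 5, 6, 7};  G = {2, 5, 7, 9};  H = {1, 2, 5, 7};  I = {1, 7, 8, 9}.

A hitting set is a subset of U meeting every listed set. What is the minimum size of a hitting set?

Take T = {2, 4, 7}. Each listed block contains at least one of these, so T is a hitting set of size 3.
The blocks A, C, E are pairwise disjoint, so any hitting set needs a separate point for each — at least 3. Hence 3 is optimal.

3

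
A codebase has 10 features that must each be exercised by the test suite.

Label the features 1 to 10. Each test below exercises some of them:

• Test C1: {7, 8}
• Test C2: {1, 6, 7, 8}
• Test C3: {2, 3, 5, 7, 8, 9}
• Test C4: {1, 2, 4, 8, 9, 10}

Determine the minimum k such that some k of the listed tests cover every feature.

3

Take {C2, C3, C4}. Their union is {1, 2, 3, 4, 5, 6, 7, 8, 9, 10}, which is all 10 features.
Only C3 contains 3, so C3 is forced; the remaining 4 features need at least 2 more tests (each remaining test adds at most 3) — so at least 3 tests are needed, and 3 is optimal.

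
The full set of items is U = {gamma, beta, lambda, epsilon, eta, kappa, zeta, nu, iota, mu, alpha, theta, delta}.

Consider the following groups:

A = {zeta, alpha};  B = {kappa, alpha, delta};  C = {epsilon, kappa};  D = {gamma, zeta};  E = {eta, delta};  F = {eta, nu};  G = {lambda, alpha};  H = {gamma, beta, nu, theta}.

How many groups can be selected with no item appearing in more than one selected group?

4

C, D, F, G are pairwise disjoint (C={epsilon,kappa}; D={gamma,zeta}; F={eta,nu}; G={lambda,alpha}).
Every remaining group overlaps one of these, and no 5 of the listed groups are pairwise disjoint, so 4 is the maximum.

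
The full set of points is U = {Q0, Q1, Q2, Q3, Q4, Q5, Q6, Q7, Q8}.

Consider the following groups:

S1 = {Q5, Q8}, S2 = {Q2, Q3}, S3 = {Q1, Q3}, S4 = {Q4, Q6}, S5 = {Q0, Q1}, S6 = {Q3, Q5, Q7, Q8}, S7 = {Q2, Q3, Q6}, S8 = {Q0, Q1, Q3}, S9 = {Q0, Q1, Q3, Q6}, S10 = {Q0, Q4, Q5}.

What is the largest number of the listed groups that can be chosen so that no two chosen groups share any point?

S1, S2, S4, S5 are pairwise disjoint (S1={Q5,Q8}; S2={Q2,Q3}; S4={Q4,Q6}; S5={Q0,Q1}).
Every remaining group overlaps one of these, and no 5 of the listed groups are pairwise disjoint, so 4 is the maximum.

4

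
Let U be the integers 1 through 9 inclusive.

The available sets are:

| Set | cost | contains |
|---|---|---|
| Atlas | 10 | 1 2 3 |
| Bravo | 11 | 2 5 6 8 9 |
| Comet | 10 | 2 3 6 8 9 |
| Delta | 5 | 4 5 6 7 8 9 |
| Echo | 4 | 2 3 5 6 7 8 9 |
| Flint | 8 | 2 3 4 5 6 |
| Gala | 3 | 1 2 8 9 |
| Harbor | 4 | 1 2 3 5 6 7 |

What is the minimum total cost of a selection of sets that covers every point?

9

Delta, Harbor together cover every point (Delta ∪ Harbor = {1, 2, 3, 4, 5, 6, 7, 8, 9}); total cost 5 + 4 = 9.
The greedy pick Echo, Gala, Delta costs 12; no covering selection beats 9.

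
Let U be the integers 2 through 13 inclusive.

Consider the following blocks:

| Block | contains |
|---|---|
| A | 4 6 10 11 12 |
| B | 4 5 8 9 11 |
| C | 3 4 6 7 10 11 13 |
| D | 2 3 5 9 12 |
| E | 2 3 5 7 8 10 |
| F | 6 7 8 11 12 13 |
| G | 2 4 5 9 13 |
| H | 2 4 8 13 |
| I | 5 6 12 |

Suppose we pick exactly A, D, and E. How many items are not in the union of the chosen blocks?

Union of A, D, E = {2, 3, 4, 5, 6, 7, 8, 9, 10, 11, 12}.
Not covered: 13 — 1 item.

1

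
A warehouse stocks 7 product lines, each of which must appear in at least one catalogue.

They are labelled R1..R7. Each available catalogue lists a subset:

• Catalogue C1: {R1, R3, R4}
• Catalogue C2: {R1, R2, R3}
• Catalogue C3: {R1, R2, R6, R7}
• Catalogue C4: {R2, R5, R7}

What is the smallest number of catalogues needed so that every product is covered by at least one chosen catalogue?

C1 and C3 and C4 together: C1 ∪ C3 ∪ C4 = {R1, R2, R3, R4, R5, R6, R7} — every product is covered.
Only C1 contains R4, so C1 is forced; the remaining 4 products need at least 2 more catalogues (each remaining catalogue adds at most 3) — so at least 3 catalogues are needed, and 3 is optimal.

3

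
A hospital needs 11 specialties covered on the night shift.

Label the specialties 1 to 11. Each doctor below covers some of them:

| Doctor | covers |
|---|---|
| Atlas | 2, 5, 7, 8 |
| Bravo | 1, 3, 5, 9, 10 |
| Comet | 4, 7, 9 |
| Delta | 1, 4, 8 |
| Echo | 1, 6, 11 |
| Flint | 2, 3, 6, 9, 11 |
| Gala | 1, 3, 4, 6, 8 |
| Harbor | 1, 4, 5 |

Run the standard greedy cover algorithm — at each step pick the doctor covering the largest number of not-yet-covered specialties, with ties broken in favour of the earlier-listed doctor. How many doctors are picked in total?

Greedy: pick Bravo (covers 5 new) → pick Atlas (covers 3 new) → pick Echo (covers 2 new) → pick Comet (covers 1 new). Total picks: 4.

4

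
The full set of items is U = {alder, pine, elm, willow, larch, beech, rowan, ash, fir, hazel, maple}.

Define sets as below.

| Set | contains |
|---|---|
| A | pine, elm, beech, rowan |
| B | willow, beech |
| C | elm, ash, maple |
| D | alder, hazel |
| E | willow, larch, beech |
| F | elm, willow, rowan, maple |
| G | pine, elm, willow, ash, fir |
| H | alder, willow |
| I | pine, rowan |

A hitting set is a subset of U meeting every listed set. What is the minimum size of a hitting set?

Take T = {elm, willow, rowan, hazel}. Each listed set contains at least one of these, so T is a hitting set of size 4.
The sets C, D, E, I are pairwise disjoint, so any hitting set needs a separate item for each — at least 4. Hence 4 is optimal.

4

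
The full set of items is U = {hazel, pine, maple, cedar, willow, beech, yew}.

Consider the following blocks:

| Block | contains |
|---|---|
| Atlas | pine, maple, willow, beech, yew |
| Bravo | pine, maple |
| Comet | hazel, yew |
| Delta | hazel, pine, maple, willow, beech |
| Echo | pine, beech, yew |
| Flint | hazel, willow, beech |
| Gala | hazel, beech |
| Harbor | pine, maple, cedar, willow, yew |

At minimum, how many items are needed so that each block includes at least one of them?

The 2 items {hazel, pine} hit every block.
The blocks Bravo, Flint are pairwise disjoint, so any hitting set needs a separate item for each — at least 2. Hence 2 is optimal.

2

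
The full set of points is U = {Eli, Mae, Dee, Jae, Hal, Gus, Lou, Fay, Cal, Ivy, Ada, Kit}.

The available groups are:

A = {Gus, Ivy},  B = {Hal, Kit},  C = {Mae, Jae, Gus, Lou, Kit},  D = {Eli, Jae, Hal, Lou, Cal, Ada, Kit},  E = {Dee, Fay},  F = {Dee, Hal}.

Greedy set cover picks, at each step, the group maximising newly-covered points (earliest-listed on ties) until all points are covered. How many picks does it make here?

Greedy: pick D (covers 7 new) → pick A (covers 2 new) → pick E (covers 2 new) → pick C (covers 1 new). Total picks: 4.

4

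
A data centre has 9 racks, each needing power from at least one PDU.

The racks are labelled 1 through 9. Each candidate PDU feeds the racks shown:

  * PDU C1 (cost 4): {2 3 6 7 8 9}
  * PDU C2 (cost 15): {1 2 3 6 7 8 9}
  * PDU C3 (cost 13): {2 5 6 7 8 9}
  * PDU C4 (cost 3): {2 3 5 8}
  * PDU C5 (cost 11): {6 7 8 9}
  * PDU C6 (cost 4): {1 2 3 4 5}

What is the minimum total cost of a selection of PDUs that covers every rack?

8

C1, C6 together cover every rack (C1 ∪ C6 = {1, 2, 3, 4, 5, 6, 7, 8, 9}); total cost 4 + 4 = 8.
No covering selection has total cost below 8.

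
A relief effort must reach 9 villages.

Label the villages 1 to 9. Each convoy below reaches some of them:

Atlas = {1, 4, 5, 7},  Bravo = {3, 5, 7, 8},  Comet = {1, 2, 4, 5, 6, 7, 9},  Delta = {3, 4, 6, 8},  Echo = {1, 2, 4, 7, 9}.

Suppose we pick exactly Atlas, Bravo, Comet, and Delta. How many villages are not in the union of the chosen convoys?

0

Union of Atlas, Bravo, Comet, Delta = {1, 2, 3, 4, 5, 6, 7, 8, 9} — that's every village, so 0 are uncovered.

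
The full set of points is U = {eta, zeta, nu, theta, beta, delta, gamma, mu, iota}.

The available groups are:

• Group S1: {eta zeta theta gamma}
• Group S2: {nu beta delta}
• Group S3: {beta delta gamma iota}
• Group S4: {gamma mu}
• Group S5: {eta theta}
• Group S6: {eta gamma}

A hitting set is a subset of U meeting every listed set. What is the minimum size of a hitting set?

3

Take H = {nu, theta, gamma}. Each listed group contains at least one of these, so H is a hitting set of size 3.
The groups S2, S4, S5 are pairwise disjoint, so any hitting set needs a separate point for each — at least 3. Hence 3 is optimal.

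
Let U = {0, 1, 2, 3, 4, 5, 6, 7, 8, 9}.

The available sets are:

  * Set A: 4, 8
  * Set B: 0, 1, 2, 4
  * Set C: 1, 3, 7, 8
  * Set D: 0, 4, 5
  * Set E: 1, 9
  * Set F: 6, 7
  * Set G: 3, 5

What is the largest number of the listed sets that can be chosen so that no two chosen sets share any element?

A, E, F, G are pairwise disjoint (A={4,8}; E={1,9}; F={6,7}; G={3,5}).
Every remaining set overlaps one of these, and no 5 of the listed sets are pairwise disjoint, so 4 is the maximum.

4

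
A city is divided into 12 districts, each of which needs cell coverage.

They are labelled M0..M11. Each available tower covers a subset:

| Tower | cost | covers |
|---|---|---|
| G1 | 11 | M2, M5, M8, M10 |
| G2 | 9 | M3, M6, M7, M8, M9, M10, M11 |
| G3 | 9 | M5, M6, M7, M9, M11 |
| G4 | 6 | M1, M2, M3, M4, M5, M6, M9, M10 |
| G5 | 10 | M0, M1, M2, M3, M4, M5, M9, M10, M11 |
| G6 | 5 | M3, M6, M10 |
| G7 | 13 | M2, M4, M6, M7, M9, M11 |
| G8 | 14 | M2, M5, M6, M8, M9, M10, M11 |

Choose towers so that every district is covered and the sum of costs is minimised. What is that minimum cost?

19

G2, G5 together cover every district (G2 ∪ G5 = {M0, M1, M2, M3, M4, M5, M6, M7, M8, M9, M10, M11}); total cost 9 + 10 = 19.
The greedy pick G4, G2, G5 costs 25; no covering selection beats 19.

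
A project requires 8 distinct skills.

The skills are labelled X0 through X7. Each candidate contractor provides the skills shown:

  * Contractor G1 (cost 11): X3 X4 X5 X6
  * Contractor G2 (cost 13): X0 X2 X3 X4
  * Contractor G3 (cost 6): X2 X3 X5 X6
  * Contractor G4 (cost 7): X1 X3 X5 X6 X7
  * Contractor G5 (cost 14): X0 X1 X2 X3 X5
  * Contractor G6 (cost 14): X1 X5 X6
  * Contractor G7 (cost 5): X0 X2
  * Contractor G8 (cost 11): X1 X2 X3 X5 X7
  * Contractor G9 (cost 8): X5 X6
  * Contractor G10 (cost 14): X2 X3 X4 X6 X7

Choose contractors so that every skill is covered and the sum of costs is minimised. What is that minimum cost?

20

G2, G4 together cover every skill (G2 ∪ G4 = {X0, X1, X2, X3, X4, X5, X6, X7}); total cost 13 + 7 = 20.
The greedy pick G4, G7, G1 costs 23; no covering selection beats 20.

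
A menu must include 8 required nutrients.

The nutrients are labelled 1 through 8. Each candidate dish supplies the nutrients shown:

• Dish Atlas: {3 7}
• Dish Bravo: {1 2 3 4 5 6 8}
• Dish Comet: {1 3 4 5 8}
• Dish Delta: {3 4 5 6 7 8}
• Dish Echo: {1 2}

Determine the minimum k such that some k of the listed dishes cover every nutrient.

Take {Bravo, Delta}. Their union is {1, 2, 3, 4, 5, 6, 7, 8}, which is all 8 nutrients.
No single dish has all 8 nutrients (the largest, Bravo, has 7), so 2 is optimal.

2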